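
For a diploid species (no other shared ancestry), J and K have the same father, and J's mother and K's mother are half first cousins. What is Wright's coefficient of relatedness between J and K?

Wright's path rule: contributions from independent ancestry routes add.
J and K are related in two ways: half-sibs through their shared father (r = 1/4) and half second cousins through their mothers (r = 1/64).
r = 1/4 + 1/64 = 17/64 = 0.265625.

0.265625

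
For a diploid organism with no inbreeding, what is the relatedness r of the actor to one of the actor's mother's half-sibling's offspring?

0.0625

Each parent–offspring link contributes a factor of 1/2, and independent paths through distinct common ancestors add.
Half first cousins share one grandparent — one path of length 4: r = (1/2)^4 = 1/16.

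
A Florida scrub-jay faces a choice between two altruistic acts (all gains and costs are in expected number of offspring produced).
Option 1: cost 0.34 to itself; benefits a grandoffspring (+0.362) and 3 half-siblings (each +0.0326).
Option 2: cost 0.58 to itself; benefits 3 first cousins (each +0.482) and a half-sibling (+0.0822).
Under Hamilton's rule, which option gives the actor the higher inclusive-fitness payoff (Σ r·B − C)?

Option 1

Option 1: r to a grandoffspring = 0.25.
Option 1: r to a half-sibling = 0.25.
Option 1: Σ r·B − C = (1·0.25·0.362 + 3·0.25·0.0326) − 0.34 = -0.22505.
Option 2: r to a first cousin = 0.125.
Option 2: r to a half-sibling = 0.25.
Option 2: Σ r·B − C = (3·0.125·0.482 + 1·0.25·0.0822) − 0.58 = -0.3787.
Option 1 has the higher net inclusive-fitness payoff.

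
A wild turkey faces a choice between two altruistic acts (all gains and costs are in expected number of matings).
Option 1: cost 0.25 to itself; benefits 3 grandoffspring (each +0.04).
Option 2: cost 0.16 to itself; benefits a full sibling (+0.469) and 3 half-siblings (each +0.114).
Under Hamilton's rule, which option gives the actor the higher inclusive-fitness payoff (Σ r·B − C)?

Option 2

Option 1: r to a grandoffspring = 0.25.
Option 1: Σ r·B − C = (3·0.25·0.04) − 0.25 = -0.22.
Option 2: r to a full sibling = 0.5.
Option 2: r to a half-sibling = 0.25.
Option 2: Σ r·B − C = (1·0.5·0.469 + 3·0.25·0.114) − 0.16 = 0.16.
Option 2 has the higher net inclusive-fitness payoff.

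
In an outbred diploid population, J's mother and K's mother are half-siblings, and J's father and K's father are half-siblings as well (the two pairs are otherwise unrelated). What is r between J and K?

With two independent routes of shared ancestry, r is the sum of the two contributions.
J and K are related in two ways: half first cousins through their mothers (r = 1/16) and half first cousins through their fathers (r = 1/16).
r = 1/16 + 1/16 = 0.125.

0.125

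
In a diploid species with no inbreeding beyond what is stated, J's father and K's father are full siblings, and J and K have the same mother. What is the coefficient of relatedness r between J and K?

Wright's path rule: contributions from independent ancestry routes add.
J and K are related in two ways: first cousins through their fathers (r = 1/8) and half-sibs through their shared mother (r = 1/4).
r = 1/8 + 1/4 = 0.375.

0.375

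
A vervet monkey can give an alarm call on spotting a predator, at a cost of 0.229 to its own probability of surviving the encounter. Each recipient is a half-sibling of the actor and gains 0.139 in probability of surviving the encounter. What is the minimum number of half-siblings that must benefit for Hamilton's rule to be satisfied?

r to a half-sibling = 0.25 (half-sibs share one parent — one path of length 2: r = (1/2)^2 = 1/4).
Hamilton's rule: n·r·B > C  ⇒  n > C/(r·B) = 0.229/(0.25·0.139) = 6.59.
The smallest integer exceeding 6.59 is 7.

7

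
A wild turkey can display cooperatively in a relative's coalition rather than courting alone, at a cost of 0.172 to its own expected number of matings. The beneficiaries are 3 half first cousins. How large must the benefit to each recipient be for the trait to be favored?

r to a half first cousin = 0.0625 (half first cousins share one grandparent — one path of length 4: r = (1/2)^4 = 1/16).
Hamilton's rule with n recipients of equal r: n·r·B > C, so B > C/(n·r) = 0.172/(3·0.0625) = 0.9173.

0.9173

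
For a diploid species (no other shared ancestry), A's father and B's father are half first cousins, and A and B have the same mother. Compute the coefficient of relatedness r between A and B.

Wright's path rule: contributions from independent ancestry routes add.
A and B are related in two ways: half second cousins through their fathers (r = 1/64) and half-sibs through their shared mother (r = 1/4).
r = 1/64 + 1/4 = 17/64 = 0.265625.

0.265625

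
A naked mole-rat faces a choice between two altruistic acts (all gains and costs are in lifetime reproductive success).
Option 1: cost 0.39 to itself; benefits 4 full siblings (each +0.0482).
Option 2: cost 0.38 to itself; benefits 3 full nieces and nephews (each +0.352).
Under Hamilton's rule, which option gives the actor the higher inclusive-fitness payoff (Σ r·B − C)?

Option 2

Option 1: r to a full sibling = 0.5.
Option 1: Σ r·B − C = (4·0.5·0.0482) − 0.39 = -0.2936.
Option 2: r to a full niece or nephew = 0.25.
Option 2: Σ r·B − C = (3·0.25·0.352) − 0.38 = -0.116.
Option 2 has the higher net inclusive-fitness payoff.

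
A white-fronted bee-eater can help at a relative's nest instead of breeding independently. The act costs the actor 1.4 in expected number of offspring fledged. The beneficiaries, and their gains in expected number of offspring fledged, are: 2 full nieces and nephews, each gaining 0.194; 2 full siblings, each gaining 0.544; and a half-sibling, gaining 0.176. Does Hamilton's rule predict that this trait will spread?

No

Hamilton's rule: the trait is favored when the sum of r·B over every recipient exceeds the actor's cost C.
r to a full niece or nephew = 0.25 (full aunt/uncle↔niece/nephew: two paths of length 3 through the shared grandparent pair: r = 2·(1/2)^3 = 1/4).
r to a full sibling = 1/2 (full sibs share both parents — two paths of length 2: r = 2·(1/2)^2 = 1/2).
r to a half-sibling = 0.25 (half-sibs share one parent — one path of length 2: r = (1/2)^2 = 1/4).
Summing one r·B term per recipient: 2·0.25·0.194 + 2·0.5·0.544 + 1·0.25·0.176 = 0.685.
0.685 < 1.4: the indirect benefit is less than the cost.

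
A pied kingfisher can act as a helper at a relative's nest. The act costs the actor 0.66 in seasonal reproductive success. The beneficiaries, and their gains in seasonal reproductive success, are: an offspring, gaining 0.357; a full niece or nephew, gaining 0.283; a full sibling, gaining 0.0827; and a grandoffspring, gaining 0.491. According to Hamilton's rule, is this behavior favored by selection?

No

Hamilton's rule: the trait is favored when the sum of r·B over every recipient exceeds the actor's cost C.
r to an offspring = 0.5 (one parent–offspring link: r = (1/2)^1 = 1/2).
r to a full niece or nephew = 1/4 (full aunt/uncle↔niece/nephew: two paths of length 3 through the shared grandparent pair: r = 2·(1/2)^3 = 1/4).
r to a full sibling = 1/2 (full sibs share both parents — two paths of length 2: r = 2·(1/2)^2 = 1/2).
r to a grandoffspring = 1/4 (two parent–offspring links: r = (1/2)^2 = 1/4).
Summing one r·B term per recipient: 1·0.5·0.357 + 1·0.25·0.283 + 1·0.5·0.0827 + 1·0.25·0.491 = 0.41335.
0.41335 < 0.66: the indirect benefit is less than the cost.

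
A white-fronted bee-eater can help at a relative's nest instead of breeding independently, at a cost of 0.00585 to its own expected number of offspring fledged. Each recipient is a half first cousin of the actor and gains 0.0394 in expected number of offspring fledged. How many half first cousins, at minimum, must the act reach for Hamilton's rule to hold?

r to a half first cousin = 0.0625 (half first cousins share one grandparent — one path of length 4: r = (1/2)^4 = 1/16).
Hamilton's rule: n·r·B > C  ⇒  n > C/(r·B) = 0.00585/(0.0625·0.0394) = 2.376.
The smallest integer exceeding 2.376 is 3.

3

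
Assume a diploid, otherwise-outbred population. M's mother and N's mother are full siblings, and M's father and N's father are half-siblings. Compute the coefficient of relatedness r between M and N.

Independent pedigree routes through distinct common ancestors add.
M and N are related in two ways: first cousins through their mothers (r = 1/8) and half first cousins through their fathers (r = 1/16).
r = 1/8 + 1/16 = 3/16 = 0.1875.

0.1875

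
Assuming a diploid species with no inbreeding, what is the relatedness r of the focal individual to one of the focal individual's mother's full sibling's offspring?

0.125

Each parent–offspring link contributes a factor of 1/2, and independent paths through distinct common ancestors add.
First cousins share one grandparent pair — two paths of length 4: r = 2·(1/2)^4 = 1/8.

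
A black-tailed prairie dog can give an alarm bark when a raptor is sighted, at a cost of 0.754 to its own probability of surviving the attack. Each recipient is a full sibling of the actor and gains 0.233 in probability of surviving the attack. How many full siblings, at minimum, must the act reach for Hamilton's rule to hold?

7

r to a full sibling = 1/2 (full sibs share both parents — two paths of length 2: r = 2·(1/2)^2 = 1/2).
Hamilton's rule: n·r·B > C  ⇒  n > C/(r·B) = 0.754/(0.5·0.233) = 6.472.
The smallest integer exceeding 6.472 is 7.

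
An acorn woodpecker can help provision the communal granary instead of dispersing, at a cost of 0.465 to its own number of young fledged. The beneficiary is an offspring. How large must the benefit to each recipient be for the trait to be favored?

0.93

r to an offspring = 1/2 (one parent–offspring link: r = (1/2)^1 = 1/2).
Hamilton's rule with n recipients of equal r: n·r·B > C, so B > C/(n·r) = 0.465/(1·0.5) = 0.93.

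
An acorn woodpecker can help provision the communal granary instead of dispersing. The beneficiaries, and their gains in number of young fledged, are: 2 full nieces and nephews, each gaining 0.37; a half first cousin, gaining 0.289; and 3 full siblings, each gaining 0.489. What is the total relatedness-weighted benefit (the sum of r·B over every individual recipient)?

0.9365625

r to a full niece or nephew = 0.25 (full aunt/uncle↔niece/nephew: two paths of length 3 through the shared grandparent pair: r = 2·(1/2)^3 = 1/4).
r to a half first cousin = 1/16 (half first cousins share one grandparent — one path of length 4: r = (1/2)^4 = 1/16).
r to a full sibling = 1/2 (full sibs share both parents — two paths of length 2: r = 2·(1/2)^2 = 1/2).
Summing one r·B term per recipient: 2·0.25·0.37 + 1·0.0625·0.289 + 3·0.5·0.489 = 0.9365625.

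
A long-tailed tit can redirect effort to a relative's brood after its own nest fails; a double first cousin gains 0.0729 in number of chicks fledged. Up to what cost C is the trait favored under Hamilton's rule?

0.018225

r to a double first cousin = 0.25 (double first cousins share both grandparent pairs — four paths of length 4: r = 4·(1/2)^4 = 1/4).
Hamilton's rule: n·r·B > C, so the trait is favored while C < n·r·B = 1·0.25·0.0729 = 0.018225.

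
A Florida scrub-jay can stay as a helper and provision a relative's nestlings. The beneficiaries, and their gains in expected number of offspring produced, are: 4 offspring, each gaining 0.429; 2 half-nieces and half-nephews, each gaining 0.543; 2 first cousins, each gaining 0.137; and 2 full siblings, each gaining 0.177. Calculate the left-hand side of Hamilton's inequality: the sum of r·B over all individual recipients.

1.205

r to an offspring = 1/2 (one parent–offspring link: r = (1/2)^1 = 1/2).
r to a half-niece or half-nephew = 1/8 (half-aunt/uncle↔niece/nephew: one path of length 3: r = (1/2)^3 = 1/8).
r to a first cousin = 1/8 (first cousins share one grandparent pair — two paths of length 4: r = 2·(1/2)^4 = 1/8).
r to a full sibling = 1/2 (full sibs share both parents — two paths of length 2: r = 2·(1/2)^2 = 1/2).
Summing one r·B term per recipient: 4·0.5·0.429 + 2·0.125·0.543 + 2·0.125·0.137 + 2·0.5·0.177 = 1.205.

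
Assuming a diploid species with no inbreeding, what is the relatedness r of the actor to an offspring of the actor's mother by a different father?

0.25

Each parent–offspring link contributes a factor of 1/2, and independent paths through distinct common ancestors add.
Half-sibs share one parent — one path of length 2: r = (1/2)^2 = 1/4.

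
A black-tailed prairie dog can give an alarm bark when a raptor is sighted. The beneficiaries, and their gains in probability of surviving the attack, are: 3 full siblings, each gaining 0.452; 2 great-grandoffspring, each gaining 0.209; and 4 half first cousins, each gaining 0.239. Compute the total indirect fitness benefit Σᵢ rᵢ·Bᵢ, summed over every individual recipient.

r to a full sibling = 1/2 (full sibs share both parents — two paths of length 2: r = 2·(1/2)^2 = 1/2).
r to a great-grandoffspring = 1/8 (three parent–offspring links: r = (1/2)^3 = 1/8).
r to a half first cousin = 0.0625 (half first cousins share one grandparent — one path of length 4: r = (1/2)^4 = 1/16).
Summing one r·B term per recipient: 3·0.5·0.452 + 2·0.125·0.209 + 4·0.0625·0.239 = 0.79.

0.79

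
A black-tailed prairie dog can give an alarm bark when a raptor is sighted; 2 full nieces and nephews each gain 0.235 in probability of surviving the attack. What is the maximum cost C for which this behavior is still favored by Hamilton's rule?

0.1175

r to a full niece or nephew = 1/4 (full aunt/uncle↔niece/nephew: two paths of length 3 through the shared grandparent pair: r = 2·(1/2)^3 = 1/4).
Hamilton's rule: n·r·B > C, so the trait is favored while C < n·r·B = 2·0.25·0.235 = 0.1175.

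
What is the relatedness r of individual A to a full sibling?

Each parent–offspring link contributes a factor of 1/2, and independent paths through distinct common ancestors add.
Full sibs share both parents — two paths of length 2: r = 2·(1/2)^2 = 1/2.

0.5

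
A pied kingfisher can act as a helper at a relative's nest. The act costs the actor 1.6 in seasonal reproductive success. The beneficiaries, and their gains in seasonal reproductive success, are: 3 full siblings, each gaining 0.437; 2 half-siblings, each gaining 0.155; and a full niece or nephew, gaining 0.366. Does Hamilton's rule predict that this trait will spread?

No

Hamilton's rule: the trait is favored when the sum of r·B over every recipient exceeds the actor's cost C.
r to a full sibling = 1/2 (full sibs share both parents — two paths of length 2: r = 2·(1/2)^2 = 1/2).
r to a half-sibling = 1/4 (half-sibs share one parent — one path of length 2: r = (1/2)^2 = 1/4).
r to a full niece or nephew = 1/4 (full aunt/uncle↔niece/nephew: two paths of length 3 through the shared grandparent pair: r = 2·(1/2)^3 = 1/4).
Summing one r·B term per recipient: 3·0.5·0.437 + 2·0.25·0.155 + 1·0.25·0.366 = 0.8245.
0.8245 < 1.6: the indirect benefit is less than the cost.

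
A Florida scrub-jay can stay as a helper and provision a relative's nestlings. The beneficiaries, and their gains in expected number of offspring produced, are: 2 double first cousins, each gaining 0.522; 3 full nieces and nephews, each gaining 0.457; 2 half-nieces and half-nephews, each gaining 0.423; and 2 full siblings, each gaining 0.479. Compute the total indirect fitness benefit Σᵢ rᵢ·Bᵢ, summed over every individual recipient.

1.1885

r to a double first cousin = 0.25 (double first cousins share both grandparent pairs — four paths of length 4: r = 4·(1/2)^4 = 1/4).
r to a full niece or nephew = 1/4 (full aunt/uncle↔niece/nephew: two paths of length 3 through the shared grandparent pair: r = 2·(1/2)^3 = 1/4).
r to a half-niece or half-nephew = 1/8 (half-aunt/uncle↔niece/nephew: one path of length 3: r = (1/2)^3 = 1/8).
r to a full sibling = 0.5 (full sibs share both parents — two paths of length 2: r = 2·(1/2)^2 = 1/2).
Summing one r·B term per recipient: 2·0.25·0.522 + 3·0.25·0.457 + 2·0.125·0.423 + 2·0.5·0.479 = 1.1885.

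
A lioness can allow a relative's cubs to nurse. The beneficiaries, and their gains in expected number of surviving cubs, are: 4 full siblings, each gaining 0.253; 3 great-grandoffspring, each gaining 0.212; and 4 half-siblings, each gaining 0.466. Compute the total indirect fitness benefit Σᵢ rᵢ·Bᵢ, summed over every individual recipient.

r to a full sibling = 1/2 (full sibs share both parents — two paths of length 2: r = 2·(1/2)^2 = 1/2).
r to a great-grandoffspring = 0.125 (three parent–offspring links: r = (1/2)^3 = 1/8).
r to a half-sibling = 1/4 (half-sibs share one parent — one path of length 2: r = (1/2)^2 = 1/4).
Summing one r·B term per recipient: 4·0.5·0.253 + 3·0.125·0.212 + 4·0.25·0.466 = 1.0515.

1.0515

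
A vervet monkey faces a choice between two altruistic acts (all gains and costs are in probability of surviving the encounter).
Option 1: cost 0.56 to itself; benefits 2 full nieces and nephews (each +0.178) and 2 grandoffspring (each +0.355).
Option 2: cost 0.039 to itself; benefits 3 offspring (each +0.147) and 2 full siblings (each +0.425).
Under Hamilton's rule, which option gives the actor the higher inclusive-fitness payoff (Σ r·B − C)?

Option 1: r to a full niece or nephew = 0.25.
Option 1: r to a grandoffspring = 0.25.
Option 1: Σ r·B − C = (2·0.25·0.178 + 2·0.25·0.355) − 0.56 = -0.2935.
Option 2: r to an offspring = 0.5.
Option 2: r to a full sibling = 0.5.
Option 2: Σ r·B − C = (3·0.5·0.147 + 2·0.5·0.425) − 0.039 = 0.6065.
Option 2 has the higher net inclusive-fitness payoff.

Option 2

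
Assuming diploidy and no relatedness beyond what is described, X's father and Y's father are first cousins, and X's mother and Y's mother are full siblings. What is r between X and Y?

With two independent routes of shared ancestry, r is the sum of the two contributions.
X and Y are related in two ways: second cousins through their fathers (r = 1/32) and first cousins through their mothers (r = 1/8).
r = 1/32 + 1/8 = 0.15625.

0.15625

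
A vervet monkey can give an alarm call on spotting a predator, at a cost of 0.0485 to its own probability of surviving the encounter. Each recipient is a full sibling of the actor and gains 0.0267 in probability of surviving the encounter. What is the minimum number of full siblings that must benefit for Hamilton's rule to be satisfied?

r to a full sibling = 1/2 (full sibs share both parents — two paths of length 2: r = 2·(1/2)^2 = 1/2).
Hamilton's rule: n·r·B > C  ⇒  n > C/(r·B) = 0.0485/(0.5·0.0267) = 3.633.
The smallest integer exceeding 3.633 is 4.

4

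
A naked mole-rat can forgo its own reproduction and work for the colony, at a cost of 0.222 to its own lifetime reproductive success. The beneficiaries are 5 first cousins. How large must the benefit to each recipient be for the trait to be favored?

0.3552

r to a first cousin = 1/8 (first cousins share one grandparent pair — two paths of length 4: r = 2·(1/2)^4 = 1/8).
Hamilton's rule with n recipients of equal r: n·r·B > C, so B > C/(n·r) = 0.222/(5·0.125) = 0.3552.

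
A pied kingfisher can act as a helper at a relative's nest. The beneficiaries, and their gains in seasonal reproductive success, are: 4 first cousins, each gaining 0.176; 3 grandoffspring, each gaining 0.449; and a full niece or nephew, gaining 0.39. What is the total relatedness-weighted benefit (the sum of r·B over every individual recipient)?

r to a first cousin = 0.125 (first cousins share one grandparent pair — two paths of length 4: r = 2·(1/2)^4 = 1/8).
r to a grandoffspring = 0.25 (two parent–offspring links: r = (1/2)^2 = 1/4).
r to a full niece or nephew = 1/4 (full aunt/uncle↔niece/nephew: two paths of length 3 through the shared grandparent pair: r = 2·(1/2)^3 = 1/4).
Summing one r·B term per recipient: 4·0.125·0.176 + 3·0.25·0.449 + 1·0.25·0.39 = 0.52225.

0.52225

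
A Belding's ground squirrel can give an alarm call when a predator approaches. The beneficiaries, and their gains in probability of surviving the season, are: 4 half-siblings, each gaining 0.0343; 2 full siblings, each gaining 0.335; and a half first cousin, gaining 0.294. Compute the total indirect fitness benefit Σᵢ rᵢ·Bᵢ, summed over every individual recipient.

r to a half-sibling = 1/4 (half-sibs share one parent — one path of length 2: r = (1/2)^2 = 1/4).
r to a full sibling = 1/2 (full sibs share both parents — two paths of length 2: r = 2·(1/2)^2 = 1/2).
r to a half first cousin = 1/16 (half first cousins share one grandparent — one path of length 4: r = (1/2)^4 = 1/16).
Summing one r·B term per recipient: 4·0.25·0.0343 + 2·0.5·0.335 + 1·0.0625·0.294 = 0.387675.

0.387675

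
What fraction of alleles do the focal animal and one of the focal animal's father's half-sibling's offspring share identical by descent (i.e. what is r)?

Each parent–offspring link contributes a factor of 1/2, and independent paths through distinct common ancestors add.
Half first cousins share one grandparent — one path of length 4: r = (1/2)^4 = 1/16.

0.0625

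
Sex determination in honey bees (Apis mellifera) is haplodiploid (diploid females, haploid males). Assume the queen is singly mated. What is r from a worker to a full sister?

Haplodiploid full sisters inherit their father's entire haploid genome identically (contributing 1/2) and on average half of their mother's contribution (1/2 · 1/2 = 1/4); r = 1/2 + 1/4 = 3/4.

0.75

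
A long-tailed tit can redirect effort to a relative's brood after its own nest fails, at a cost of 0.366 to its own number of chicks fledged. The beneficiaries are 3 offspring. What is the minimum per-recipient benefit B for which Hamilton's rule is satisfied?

r to an offspring = 0.5 (one parent–offspring link: r = (1/2)^1 = 1/2).
Hamilton's rule with n recipients of equal r: n·r·B > C, so B > C/(n·r) = 0.366/(3·0.5) = 0.244.

0.244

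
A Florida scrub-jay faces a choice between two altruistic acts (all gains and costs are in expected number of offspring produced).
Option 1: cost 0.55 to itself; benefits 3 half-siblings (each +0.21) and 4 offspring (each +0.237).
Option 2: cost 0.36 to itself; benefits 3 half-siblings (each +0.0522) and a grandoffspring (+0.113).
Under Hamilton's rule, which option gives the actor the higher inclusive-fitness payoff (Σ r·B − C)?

Option 1: r to a half-sibling = 0.25.
Option 1: r to an offspring = 0.5.
Option 1: Σ r·B − C = (3·0.25·0.21 + 4·0.5·0.237) − 0.55 = 0.0815.
Option 2: r to a half-sibling = 0.25.
Option 2: r to a grandoffspring = 0.25.
Option 2: Σ r·B − C = (3·0.25·0.0522 + 1·0.25·0.113) − 0.36 = -0.2926.
Option 1 has the higher net inclusive-fitness payoff.

Option 1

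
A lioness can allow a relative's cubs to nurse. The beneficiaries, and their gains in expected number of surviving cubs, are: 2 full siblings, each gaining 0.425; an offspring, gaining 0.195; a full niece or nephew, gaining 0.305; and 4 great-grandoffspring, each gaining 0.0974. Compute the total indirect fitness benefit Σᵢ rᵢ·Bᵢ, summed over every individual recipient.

0.64745

r to a full sibling = 1/2 (full sibs share both parents — two paths of length 2: r = 2·(1/2)^2 = 1/2).
r to an offspring = 0.5 (one parent–offspring link: r = (1/2)^1 = 1/2).
r to a full niece or nephew = 1/4 (full aunt/uncle↔niece/nephew: two paths of length 3 through the shared grandparent pair: r = 2·(1/2)^3 = 1/4).
r to a great-grandoffspring = 0.125 (three parent–offspring links: r = (1/2)^3 = 1/8).
Summing one r·B term per recipient: 2·0.5·0.425 + 1·0.5·0.195 + 1·0.25·0.305 + 4·0.125·0.0974 = 0.64745.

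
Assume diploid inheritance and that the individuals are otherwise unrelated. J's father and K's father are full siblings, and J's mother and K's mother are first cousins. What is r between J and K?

0.15625

Relatedness sums over independent paths through distinct common ancestors.
J and K are related in two ways: first cousins through their fathers (r = 1/8) and second cousins through their mothers (r = 1/32).
r = 1/8 + 1/32 = 5/32 = 0.15625.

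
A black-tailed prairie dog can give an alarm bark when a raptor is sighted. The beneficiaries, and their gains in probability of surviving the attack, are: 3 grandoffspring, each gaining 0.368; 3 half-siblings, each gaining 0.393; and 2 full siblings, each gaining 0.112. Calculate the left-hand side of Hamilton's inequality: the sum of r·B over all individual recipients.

0.68275

r to a grandoffspring = 0.25 (two parent–offspring links: r = (1/2)^2 = 1/4).
r to a half-sibling = 1/4 (half-sibs share one parent — one path of length 2: r = (1/2)^2 = 1/4).
r to a full sibling = 1/2 (full sibs share both parents — two paths of length 2: r = 2·(1/2)^2 = 1/2).
Summing one r·B term per recipient: 3·0.25·0.368 + 3·0.25·0.393 + 2·0.5·0.112 = 0.68275.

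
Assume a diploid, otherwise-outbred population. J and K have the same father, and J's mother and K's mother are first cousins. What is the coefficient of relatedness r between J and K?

Relatedness sums over independent paths through distinct common ancestors.
J and K are related in two ways: half-sibs through their shared father (r = 1/4) and second cousins through their mothers (r = 1/32).
r = 1/4 + 1/32 = 9/32 = 0.28125.

0.28125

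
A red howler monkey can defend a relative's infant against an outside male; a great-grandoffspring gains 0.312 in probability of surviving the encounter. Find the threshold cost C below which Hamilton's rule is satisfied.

0.039

r to a great-grandoffspring = 1/8 (three parent–offspring links: r = (1/2)^3 = 1/8).
Hamilton's rule: n·r·B > C, so the trait is favored while C < n·r·B = 1·0.125·0.312 = 0.039.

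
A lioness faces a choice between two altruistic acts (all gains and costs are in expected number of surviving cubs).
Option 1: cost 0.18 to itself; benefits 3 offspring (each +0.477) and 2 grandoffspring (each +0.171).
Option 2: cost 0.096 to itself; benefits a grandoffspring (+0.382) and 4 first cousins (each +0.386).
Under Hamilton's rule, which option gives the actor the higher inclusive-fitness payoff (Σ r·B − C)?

Option 1

Option 1: r to an offspring = 0.5.
Option 1: r to a grandoffspring = 0.25.
Option 1: Σ r·B − C = (3·0.5·0.477 + 2·0.25·0.171) − 0.18 = 0.621.
Option 2: r to a grandoffspring = 0.25.
Option 2: r to a first cousin = 0.125.
Option 2: Σ r·B − C = (1·0.25·0.382 + 4·0.125·0.386) − 0.096 = 0.1925.
Option 1 has the higher net inclusive-fitness payoff.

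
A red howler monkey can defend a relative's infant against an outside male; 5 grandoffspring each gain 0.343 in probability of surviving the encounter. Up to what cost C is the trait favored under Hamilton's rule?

0.42875

r to a grandoffspring = 0.25 (two parent–offspring links: r = (1/2)^2 = 1/4).
Hamilton's rule: n·r·B > C, so the trait is favored while C < n·r·B = 5·0.25·0.343 = 0.42875.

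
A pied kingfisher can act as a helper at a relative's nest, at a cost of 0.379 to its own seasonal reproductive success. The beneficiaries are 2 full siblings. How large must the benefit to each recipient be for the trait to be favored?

0.379

r to a full sibling = 0.5 (full sibs share both parents — two paths of length 2: r = 2·(1/2)^2 = 1/2).
Hamilton's rule with n recipients of equal r: n·r·B > C, so B > C/(n·r) = 0.379/(2·0.5) = 0.379.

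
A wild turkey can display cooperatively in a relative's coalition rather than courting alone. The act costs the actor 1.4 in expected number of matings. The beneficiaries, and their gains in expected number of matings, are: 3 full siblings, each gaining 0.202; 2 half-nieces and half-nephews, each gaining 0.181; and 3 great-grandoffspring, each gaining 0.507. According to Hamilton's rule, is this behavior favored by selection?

No

Hamilton's rule: the trait is favored when the sum of r·B over every recipient exceeds the actor's cost C.
r to a full sibling = 0.5 (full sibs share both parents — two paths of length 2: r = 2·(1/2)^2 = 1/2).
r to a half-niece or half-nephew = 0.125 (half-aunt/uncle↔niece/nephew: one path of length 3: r = (1/2)^3 = 1/8).
r to a great-grandoffspring = 0.125 (three parent–offspring links: r = (1/2)^3 = 1/8).
Summing one r·B term per recipient: 3·0.5·0.202 + 2·0.125·0.181 + 3·0.125·0.507 = 0.538375.
0.538375 < 1.4: the indirect benefit is less than the cost.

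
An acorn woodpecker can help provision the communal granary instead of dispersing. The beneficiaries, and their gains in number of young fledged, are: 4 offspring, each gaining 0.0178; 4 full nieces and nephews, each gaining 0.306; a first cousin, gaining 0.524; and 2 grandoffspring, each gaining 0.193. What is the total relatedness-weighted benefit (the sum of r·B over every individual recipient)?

0.5036

r to an offspring = 1/2 (one parent–offspring link: r = (1/2)^1 = 1/2).
r to a full niece or nephew = 0.25 (full aunt/uncle↔niece/nephew: two paths of length 3 through the shared grandparent pair: r = 2·(1/2)^3 = 1/4).
r to a first cousin = 1/8 (first cousins share one grandparent pair — two paths of length 4: r = 2·(1/2)^4 = 1/8).
r to a grandoffspring = 0.25 (two parent–offspring links: r = (1/2)^2 = 1/4).
Summing one r·B term per recipient: 4·0.5·0.0178 + 4·0.25·0.306 + 1·0.125·0.524 + 2·0.25·0.193 = 0.5036.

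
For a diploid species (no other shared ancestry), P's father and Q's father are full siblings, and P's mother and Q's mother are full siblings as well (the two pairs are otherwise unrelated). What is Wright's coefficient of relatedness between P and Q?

0.25

Wright's path rule: contributions from independent ancestry routes add.
P and Q are related in two ways: first cousins through their fathers (r = 1/8) and first cousins through their mothers (r = 1/8) — i.e. double first cousins.
r = 1/8 + 1/8 = 1/4 = 0.25.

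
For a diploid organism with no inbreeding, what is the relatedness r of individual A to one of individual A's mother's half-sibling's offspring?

Each parent–offspring link contributes a factor of 1/2, and independent paths through distinct common ancestors add.
Half first cousins share one grandparent — one path of length 4: r = (1/2)^4 = 1/16.

0.0625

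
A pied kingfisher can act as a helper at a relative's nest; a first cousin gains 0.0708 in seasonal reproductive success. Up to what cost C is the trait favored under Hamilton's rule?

0.00885

r to a first cousin = 0.125 (first cousins share one grandparent pair — two paths of length 4: r = 2·(1/2)^4 = 1/8).
Hamilton's rule: n·r·B > C, so the trait is favored while C < n·r·B = 1·0.125·0.0708 = 0.00885.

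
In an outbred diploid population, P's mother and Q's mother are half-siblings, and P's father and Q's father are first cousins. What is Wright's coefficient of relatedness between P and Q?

With two independent routes of shared ancestry, r is the sum of the two contributions.
P and Q are related in two ways: half first cousins through their mothers (r = 1/16) and second cousins through their fathers (r = 1/32).
r = 1/16 + 1/32 = 3/32 = 0.09375.

0.09375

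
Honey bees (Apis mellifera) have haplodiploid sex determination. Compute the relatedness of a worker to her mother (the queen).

One meiotic link between diploid queen and diploid daughter: r = 1/2.

0.5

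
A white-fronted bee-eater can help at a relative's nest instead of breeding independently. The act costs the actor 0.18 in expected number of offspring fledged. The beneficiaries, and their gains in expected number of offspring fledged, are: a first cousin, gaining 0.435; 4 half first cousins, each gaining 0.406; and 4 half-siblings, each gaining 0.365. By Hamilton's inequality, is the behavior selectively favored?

Hamilton's rule: the trait is favored when the sum of r·B over every recipient exceeds the actor's cost C.
r to a first cousin = 0.125 (first cousins share one grandparent pair — two paths of length 4: r = 2·(1/2)^4 = 1/8).
r to a half first cousin = 1/16 (half first cousins share one grandparent — one path of length 4: r = (1/2)^4 = 1/16).
r to a half-sibling = 0.25 (half-sibs share one parent — one path of length 2: r = (1/2)^2 = 1/4).
Summing one r·B term per recipient: 1·0.125·0.435 + 4·0.0625·0.406 + 4·0.25·0.365 = 0.520875.
0.520875 > 0.18: the indirect benefit exceeds the cost.

Yes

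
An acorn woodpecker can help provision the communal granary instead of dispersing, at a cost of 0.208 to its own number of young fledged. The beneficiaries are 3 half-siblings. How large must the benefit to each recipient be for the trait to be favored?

r to a half-sibling = 1/4 (half-sibs share one parent — one path of length 2: r = (1/2)^2 = 1/4).
Hamilton's rule with n recipients of equal r: n·r·B > C, so B > C/(n·r) = 0.208/(3·0.25) = 0.2773.

0.2773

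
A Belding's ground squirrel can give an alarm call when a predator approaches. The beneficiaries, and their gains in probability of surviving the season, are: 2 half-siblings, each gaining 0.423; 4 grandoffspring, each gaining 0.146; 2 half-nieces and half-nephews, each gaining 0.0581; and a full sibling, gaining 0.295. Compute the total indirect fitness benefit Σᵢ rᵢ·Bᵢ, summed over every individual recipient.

0.519525

r to a half-sibling = 1/4 (half-sibs share one parent — one path of length 2: r = (1/2)^2 = 1/4).
r to a grandoffspring = 1/4 (two parent–offspring links: r = (1/2)^2 = 1/4).
r to a half-niece or half-nephew = 0.125 (half-aunt/uncle↔niece/nephew: one path of length 3: r = (1/2)^3 = 1/8).
r to a full sibling = 1/2 (full sibs share both parents — two paths of length 2: r = 2·(1/2)^2 = 1/2).
Summing one r·B term per recipient: 2·0.25·0.423 + 4·0.25·0.146 + 2·0.125·0.0581 + 1·0.5·0.295 = 0.519525.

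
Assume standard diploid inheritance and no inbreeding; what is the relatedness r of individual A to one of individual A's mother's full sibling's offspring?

Each parent–offspring link contributes a factor of 1/2, and independent paths through distinct common ancestors add.
First cousins share one grandparent pair — two paths of length 4: r = 2·(1/2)^4 = 1/8.

0.125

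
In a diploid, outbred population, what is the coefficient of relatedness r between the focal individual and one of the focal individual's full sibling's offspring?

Each parent–offspring link contributes a factor of 1/2, and independent paths through distinct common ancestors add.
Full aunt/uncle↔niece/nephew: two paths of length 3 through the shared grandparent pair: r = 2·(1/2)^3 = 1/4.

0.25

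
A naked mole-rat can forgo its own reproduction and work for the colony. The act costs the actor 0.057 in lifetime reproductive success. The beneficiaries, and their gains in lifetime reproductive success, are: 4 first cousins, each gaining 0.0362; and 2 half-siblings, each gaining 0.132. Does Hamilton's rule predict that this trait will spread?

Hamilton's rule: the trait is favored when the sum of r·B over every recipient exceeds the actor's cost C.
r to a first cousin = 1/8 (first cousins share one grandparent pair — two paths of length 4: r = 2·(1/2)^4 = 1/8).
r to a half-sibling = 1/4 (half-sibs share one parent — one path of length 2: r = (1/2)^2 = 1/4).
Summing one r·B term per recipient: 4·0.125·0.0362 + 2·0.25·0.132 = 0.0841.
0.0841 > 0.057: the indirect benefit exceeds the cost.

Yes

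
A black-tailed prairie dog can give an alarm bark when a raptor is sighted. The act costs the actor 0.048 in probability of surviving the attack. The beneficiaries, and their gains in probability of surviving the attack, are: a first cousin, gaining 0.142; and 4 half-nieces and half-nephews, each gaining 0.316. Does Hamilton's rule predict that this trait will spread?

Hamilton's rule: the trait is favored when the sum of r·B over every recipient exceeds the actor's cost C.
r to a first cousin = 0.125 (first cousins share one grandparent pair — two paths of length 4: r = 2·(1/2)^4 = 1/8).
r to a half-niece or half-nephew = 0.125 (half-aunt/uncle↔niece/nephew: one path of length 3: r = (1/2)^3 = 1/8).
Summing one r·B term per recipient: 1·0.125·0.142 + 4·0.125·0.316 = 0.17575.
0.17575 > 0.048: the indirect benefit exceeds the cost.

Yes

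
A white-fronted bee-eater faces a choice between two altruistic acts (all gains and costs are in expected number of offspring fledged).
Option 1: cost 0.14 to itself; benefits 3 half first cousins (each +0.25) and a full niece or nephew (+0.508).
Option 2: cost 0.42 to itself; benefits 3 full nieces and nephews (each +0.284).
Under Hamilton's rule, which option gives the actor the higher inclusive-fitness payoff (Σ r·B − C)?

Option 1

Option 1: r to a half first cousin = 0.0625.
Option 1: r to a full niece or nephew = 0.25.
Option 1: Σ r·B − C = (3·0.0625·0.25 + 1·0.25·0.508) − 0.14 = 0.033875.
Option 2: r to a full niece or nephew = 0.25.
Option 2: Σ r·B − C = (3·0.25·0.284) − 0.42 = -0.207.
Option 1 has the higher net inclusive-fitness payoff.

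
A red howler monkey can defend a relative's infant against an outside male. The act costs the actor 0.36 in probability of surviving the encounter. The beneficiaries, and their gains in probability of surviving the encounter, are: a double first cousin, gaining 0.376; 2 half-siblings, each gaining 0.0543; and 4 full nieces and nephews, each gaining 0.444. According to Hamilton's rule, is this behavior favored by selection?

Yes

Hamilton's rule: the trait is favored when the sum of r·B over every recipient exceeds the actor's cost C.
r to a double first cousin = 1/4 (double first cousins share both grandparent pairs — four paths of length 4: r = 4·(1/2)^4 = 1/4).
r to a half-sibling = 0.25 (half-sibs share one parent — one path of length 2: r = (1/2)^2 = 1/4).
r to a full niece or nephew = 1/4 (full aunt/uncle↔niece/nephew: two paths of length 3 through the shared grandparent pair: r = 2·(1/2)^3 = 1/4).
Summing one r·B term per recipient: 1·0.25·0.376 + 2·0.25·0.0543 + 4·0.25·0.444 = 0.56515.
0.56515 > 0.36: the indirect benefit exceeds the cost.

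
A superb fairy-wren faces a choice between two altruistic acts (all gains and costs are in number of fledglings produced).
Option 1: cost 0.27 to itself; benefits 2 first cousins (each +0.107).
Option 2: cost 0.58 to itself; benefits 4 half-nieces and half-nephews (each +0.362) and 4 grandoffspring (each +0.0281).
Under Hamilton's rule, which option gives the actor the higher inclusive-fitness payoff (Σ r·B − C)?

Option 1

Option 1: r to a first cousin = 0.125.
Option 1: Σ r·B − C = (2·0.125·0.107) − 0.27 = -0.24325.
Option 2: r to a half-niece or half-nephew = 0.125.
Option 2: r to a grandoffspring = 0.25.
Option 2: Σ r·B − C = (4·0.125·0.362 + 4·0.25·0.0281) − 0.58 = -0.3709.
Option 1 has the higher net inclusive-fitness payoff.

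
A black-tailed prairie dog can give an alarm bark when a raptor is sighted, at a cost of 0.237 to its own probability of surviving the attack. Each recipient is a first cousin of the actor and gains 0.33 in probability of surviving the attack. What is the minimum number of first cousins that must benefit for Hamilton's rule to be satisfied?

r to a first cousin = 1/8 (first cousins share one grandparent pair — two paths of length 4: r = 2·(1/2)^4 = 1/8).
Hamilton's rule: n·r·B > C  ⇒  n > C/(r·B) = 0.237/(0.125·0.33) = 5.745.
The smallest integer exceeding 5.745 is 6.

6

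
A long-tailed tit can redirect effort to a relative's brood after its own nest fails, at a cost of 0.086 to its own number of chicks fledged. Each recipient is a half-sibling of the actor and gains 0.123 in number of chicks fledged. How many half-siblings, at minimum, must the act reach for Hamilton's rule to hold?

r to a half-sibling = 1/4 (half-sibs share one parent — one path of length 2: r = (1/2)^2 = 1/4).
Hamilton's rule: n·r·B > C  ⇒  n > C/(r·B) = 0.086/(0.25·0.123) = 2.797.
The smallest integer exceeding 2.797 is 3.

3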